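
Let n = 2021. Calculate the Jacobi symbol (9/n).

1

Reciprocity: 9 ≡ 1 and 2021 ≡ 1 (mod 4), so (9/2021) = +(2021/9).
Reduce top mod 9: now compute (5/9).
Reciprocity: 5 ≡ 1 and 9 ≡ 1 (mod 4), so (5/9) = +(9/5).
Reduce top mod 5: now compute (4/5).
Pull out 2^2: since 5 ≡ 5 (mod 8), (2/5) = -1, so (2/5)^2 = +1.
Reached (1/5) = 1. Collecting the sign flips along the way, the symbol is +1.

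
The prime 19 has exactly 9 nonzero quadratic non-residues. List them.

Square k = 1,…,9 (k and 19−k give the same square):
1²=1, 2²=4, 3²=9, 4²=16, 5²≡6, 6²≡17, 7²≡11, 8²≡7, 9²≡5 (mod 19).
The residues are {1, 4, 5, 6, 7, 9, 11, 16, 17}; the non-residues are the remaining 9 nonzero classes.

2,3,8,10,12,13,14,15,18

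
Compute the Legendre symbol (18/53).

-1

Pull out 2: since 53 ≡ 5 (mod 8), (2/53) = -1.
Reciprocity: 9 ≡ 1 and 53 ≡ 1 (mod 4), so (9/53) = +(53/9).
Reduce top mod 9: now compute (8/9).
Pull out 2^3: since 9 ≡ 1 (mod 8), (2/9) = +1, so (2/9)^3 = +1.
Reached (1/9) = 1. Collecting the sign flips along the way, the symbol is -1.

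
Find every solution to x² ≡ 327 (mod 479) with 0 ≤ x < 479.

42, 437

Since 479 ≡ 3 (mod 4), a square root of 327 is 327^((479+1)/4) = 327^120 mod 479.
Repeated squaring: 327^2≡112, 327^4≡90, 327^8≡436, 327^16≡412, 327^32≡178, 327^64≡70 (mod 479).
327^120 = 327^(64+32+16+8) ≡ 42 (mod 479).
Check: 42² = 1764 ≡ 327 (mod 479). The two roots are 42 and 437.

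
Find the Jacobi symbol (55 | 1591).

1

Reciprocity: 55 ≡ 3 and 1591 ≡ 3 (mod 4), so (55/1591) = −(1591/55).
Reduce top mod 55: now compute (51/55).
Reciprocity: 51 ≡ 3 and 55 ≡ 3 (mod 4), so (51/55) = −(55/51).
Reduce top mod 51: now compute (4/51).
Pull out 2^2: since 51 ≡ 3 (mod 8), (2/51) = -1, so (2/51)^2 = +1.
Reached (1/51) = 1. Collecting the sign flips along the way, the symbol is +1.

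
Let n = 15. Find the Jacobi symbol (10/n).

Pull out 2: since 15 ≡ 7 (mod 8), (2/15) = +1.
Reciprocity: 5 ≡ 1 and 15 ≡ 3 (mod 4), so (5/15) = +(15/5).
Reduce top mod 5: now compute (0/5).
Top reduces to 0: gcd > 1, so the symbol is 0.

0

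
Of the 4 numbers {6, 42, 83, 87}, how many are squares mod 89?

2

(6/89) = -1 → non-residue.
(42/89) = +1 → QR.
(83/89) = -1 → non-residue.
(87/89) = +1 → QR.
Total quadratic residues among the 4: 2.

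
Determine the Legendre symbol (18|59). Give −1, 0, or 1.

-1

Pull out 2: since 59 ≡ 3 (mod 8), (2/59) = -1.
Reciprocity: 9 ≡ 1 and 59 ≡ 3 (mod 4), so (9/59) = +(59/9).
Reduce top mod 9: now compute (5/9).
Reciprocity: 5 ≡ 1 and 9 ≡ 1 (mod 4), so (5/9) = +(9/5).
Reduce top mod 5: now compute (4/5).
Pull out 2^2: since 5 ≡ 5 (mod 8), (2/5) = -1, so (2/5)^2 = +1.
Reached (1/5) = 1. Collecting the sign flips along the way, the symbol is -1.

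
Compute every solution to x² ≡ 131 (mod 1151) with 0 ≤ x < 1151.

Since 1151 ≡ 3 (mod 4), a square root of 131 is 131^((1151+1)/4) = 131^288 mod 1151.
Repeated squaring: 131^2≡1047, 131^4≡457, 131^8≡518, 131^16≡141, 131^32≡314, 131^64≡761, 131^128≡168, 131^256≡600 (mod 1151).
131^288 = 131^(256+32) ≡ 787 (mod 1151).
Check: 787² = 619369 ≡ 131 (mod 1151). The two roots are 364 and 787.

364, 787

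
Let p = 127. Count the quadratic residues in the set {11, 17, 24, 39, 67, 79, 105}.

(11/127) = +1 → QR.
(17/127) = +1 → QR.
(24/127) = -1 → non-residue.
(39/127) = -1 → non-residue.
(67/127) = -1 → non-residue.
(79/127) = +1 → QR.
(105/127) = -1 → non-residue.
Total quadratic residues among the 7: 3.

3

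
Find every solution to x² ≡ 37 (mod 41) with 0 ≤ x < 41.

18, 23

41 ≡ 1 (mod 4), so we find a root by search.
Trying successive values, 18² = 324 ≡ 37 (mod 41). The other root is 41 − 18 = 23.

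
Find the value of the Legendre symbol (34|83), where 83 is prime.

Euler's criterion: (34/83) ≡ 34^41 (mod 83).
34^2 ≡ 77 (mod 83)
34^4 ≡ 36 (mod 83)
34^8 ≡ 51 (mod 83)
34^16 ≡ 28 (mod 83)
34^32 ≡ 37 (mod 83)
34^41 = 34^(32+8+1) ≡ 82 (mod 83).
Result is 82 ≡ −1, so (34/83) = −1.

-1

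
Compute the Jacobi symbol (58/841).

0

Pull out 2: since 841 ≡ 1 (mod 8), (2/841) = +1.
Reciprocity: 29 ≡ 1 and 841 ≡ 1 (mod 4), so (29/841) = +(841/29).
Reduce top mod 29: now compute (0/29).
Top reduces to 0: gcd > 1, so the symbol is 0.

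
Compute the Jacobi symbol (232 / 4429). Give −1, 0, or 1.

Pull out 2^3: since 4429 ≡ 5 (mod 8), (2/4429) = -1, so (2/4429)^3 = -1.
Reciprocity: 29 ≡ 1 and 4429 ≡ 1 (mod 4), so (29/4429) = +(4429/29).
Reduce top mod 29: now compute (21/29).
Reciprocity: 21 ≡ 1 and 29 ≡ 1 (mod 4), so (21/29) = +(29/21).
Reduce top mod 21: now compute (8/21).
Pull out 2^3: since 21 ≡ 5 (mod 8), (2/21) = -1, so (2/21)^3 = -1.
Reached (1/21) = 1. Collecting the sign flips along the way, the symbol is +1.

1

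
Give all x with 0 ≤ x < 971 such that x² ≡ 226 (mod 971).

Since 971 ≡ 3 (mod 4), a square root of 226 is 226^((971+1)/4) = 226^243 mod 971.
Repeated squaring: 226^2≡584, 226^4≡235, 226^8≡849, 226^16≡319, 226^32≡777, 226^64≡738, 226^128≡884 (mod 971).
226^243 = 226^(128+64+32+16+2+1) ≡ 675 (mod 971).
Check: 675² = 455625 ≡ 226 (mod 971). The two roots are 296 and 675.

296, 675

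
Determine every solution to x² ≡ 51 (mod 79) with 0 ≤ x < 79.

Since 79 ≡ 3 (mod 4), a square root of 51 is 51^((79+1)/4) = 51^20 mod 79.
Repeated squaring: 51^2≡73, 51^4≡36, 51^8≡32, 51^16≡76 (mod 79).
51^20 = 51^(16+4) ≡ 50 (mod 79).
Check: 50² = 2500 ≡ 51 (mod 79). The two roots are 29 and 50.

29, 50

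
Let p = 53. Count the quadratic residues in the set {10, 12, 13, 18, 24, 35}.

(10/53) = +1 → QR.
(12/53) = -1 → non-residue.
(13/53) = +1 → QR.
(18/53) = -1 → non-residue.
(24/53) = +1 → QR.
(35/53) = -1 → non-residue.
Total quadratic residues among the 6: 3.

3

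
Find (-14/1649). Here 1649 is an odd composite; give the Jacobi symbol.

1

First reduce: -14 ≡ 1635 (mod 1649).
Reciprocity: 1635 ≡ 3 and 1649 ≡ 1 (mod 4), so (1635/1649) = +(1649/1635).
Reduce top mod 1635: now compute (14/1635).
Pull out 2: since 1635 ≡ 3 (mod 8), (2/1635) = -1.
Reciprocity: 7 ≡ 3 and 1635 ≡ 3 (mod 4), so (7/1635) = −(1635/7).
Reduce top mod 7: now compute (4/7).
Pull out 2^2: since 7 ≡ 7 (mod 8), (2/7) = +1, so (2/7)^2 = +1.
Reached (1/7) = 1. Collecting the sign flips along the way, the symbol is +1.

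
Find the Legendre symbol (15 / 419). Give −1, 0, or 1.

1

Reciprocity: 15 ≡ 3 and 419 ≡ 3 (mod 4), so (15/419) = −(419/15).
Reduce top mod 15: now compute (14/15).
Pull out 2: since 15 ≡ 7 (mod 8), (2/15) = +1.
Reciprocity: 7 ≡ 3 and 15 ≡ 3 (mod 4), so (7/15) = −(15/7).
Reduce top mod 7: now compute (1/7).
Reached (1/7) = 1. Collecting the sign flips along the way, the symbol is +1.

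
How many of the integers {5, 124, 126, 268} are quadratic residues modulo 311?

(5/311) = +1 → QR.
(124/311) = -1 → non-residue.
(126/311) = +1 → QR.
(268/311) = +1 → QR.
Total quadratic residues among the 4: 3.

3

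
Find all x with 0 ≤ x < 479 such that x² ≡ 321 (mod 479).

92, 387

Since 479 ≡ 3 (mod 4), a square root of 321 is 321^((479+1)/4) = 321^120 mod 479.
Repeated squaring: 321^2≡56, 321^4≡262, 321^8≡147, 321^16≡54, 321^32≡42, 321^64≡327 (mod 479).
321^120 = 321^(64+32+16+8) ≡ 92 (mod 479).
Check: 92² = 8464 ≡ 321 (mod 479). The two roots are 92 and 387.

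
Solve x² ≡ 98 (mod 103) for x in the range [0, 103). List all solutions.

Since 103 ≡ 3 (mod 4), a square root of 98 is 98^((103+1)/4) = 98^26 mod 103.
Repeated squaring: 98^2≡25, 98^4≡7, 98^8≡49, 98^16≡32 (mod 103).
98^26 = 98^(16+8+2) ≡ 60 (mod 103).
Check: 60² = 3600 ≡ 98 (mod 103). The two roots are 43 and 60.

43, 60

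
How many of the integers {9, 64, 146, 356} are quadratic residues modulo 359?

3

(9/359) = +1 → QR.
(64/359) = +1 → QR.
(146/359) = +1 → QR.
(356/359) = -1 → non-residue.
Total quadratic residues among the 4: 3.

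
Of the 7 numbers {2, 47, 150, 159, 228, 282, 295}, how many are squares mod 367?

3

(2/367) = +1 → QR.
(47/367) = +1 → QR.
(150/367) = -1 → non-residue.
(159/367) = -1 → non-residue.
(228/367) = +1 → QR.
(282/367) = -1 → non-residue.
(295/367) = -1 → non-residue.
Total quadratic residues among the 7: 3.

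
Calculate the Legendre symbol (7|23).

Reciprocity: 7 ≡ 3 and 23 ≡ 3 (mod 4), so (7/23) = −(23/7).
Reduce top mod 7: now compute (2/7).
Pull out 2: since 7 ≡ 7 (mod 8), (2/7) = +1.
Reached (1/7) = 1. Collecting the sign flips along the way, the symbol is -1.

-1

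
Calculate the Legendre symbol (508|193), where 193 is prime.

First reduce: 508 ≡ 122 (mod 193).
Pull out 2: since 193 ≡ 1 (mod 8), (2/193) = +1.
Reciprocity: 61 ≡ 1 and 193 ≡ 1 (mod 4), so (61/193) = +(193/61).
Reduce top mod 61: now compute (10/61).
Pull out 2: since 61 ≡ 5 (mod 8), (2/61) = -1.
Reciprocity: 5 ≡ 1 and 61 ≡ 1 (mod 4), so (5/61) = +(61/5).
Reduce top mod 5: now compute (1/5).
Reached (1/5) = 1. Collecting the sign flips along the way, the symbol is -1.

-1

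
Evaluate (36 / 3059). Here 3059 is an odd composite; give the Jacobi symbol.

1

Pull out 2^2: since 3059 ≡ 3 (mod 8), (2/3059) = -1, so (2/3059)^2 = +1.
Reciprocity: 9 ≡ 1 and 3059 ≡ 3 (mod 4), so (9/3059) = +(3059/9).
Reduce top mod 9: now compute (8/9).
Pull out 2^3: since 9 ≡ 1 (mod 8), (2/9) = +1, so (2/9)^3 = +1.
Reached (1/9) = 1. Collecting the sign flips along the way, the symbol is +1.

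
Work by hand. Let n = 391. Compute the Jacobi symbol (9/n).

1

Reciprocity: 9 ≡ 1 and 391 ≡ 3 (mod 4), so (9/391) = +(391/9).
Reduce top mod 9: now compute (4/9).
Pull out 2^2: since 9 ≡ 1 (mod 8), (2/9) = +1, so (2/9)^2 = +1.
Reached (1/9) = 1. Collecting the sign flips along the way, the symbol is +1.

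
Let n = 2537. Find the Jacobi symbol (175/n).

Reciprocity: 175 ≡ 3 and 2537 ≡ 1 (mod 4), so (175/2537) = +(2537/175).
Reduce top mod 175: now compute (87/175).
Reciprocity: 87 ≡ 3 and 175 ≡ 3 (mod 4), so (87/175) = −(175/87).
Reduce top mod 87: now compute (1/87).
Reached (1/87) = 1. Collecting the sign flips along the way, the symbol is -1.

-1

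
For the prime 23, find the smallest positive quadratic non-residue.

(2/23) = +1, so 2 is a residue.
(3/23) = +1, so 3 is a residue.
(4/23) = +1, so 4 is a residue.
(5/23) = −1, so 5 is the smallest positive non-residue mod 23.

5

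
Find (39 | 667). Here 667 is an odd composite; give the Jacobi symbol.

-1

Reciprocity: 39 ≡ 3 and 667 ≡ 3 (mod 4), so (39/667) = −(667/39).
Reduce top mod 39: now compute (4/39).
Pull out 2^2: since 39 ≡ 7 (mod 8), (2/39) = +1, so (2/39)^2 = +1.
Reached (1/39) = 1. Collecting the sign flips along the way, the symbol is -1.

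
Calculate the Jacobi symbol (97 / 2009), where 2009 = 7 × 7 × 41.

-1

Reciprocity: 97 ≡ 1 and 2009 ≡ 1 (mod 4), so (97/2009) = +(2009/97).
Reduce top mod 97: now compute (69/97).
Reciprocity: 69 ≡ 1 and 97 ≡ 1 (mod 4), so (69/97) = +(97/69).
Reduce top mod 69: now compute (28/69).
Pull out 2^2: since 69 ≡ 5 (mod 8), (2/69) = -1, so (2/69)^2 = +1.
Reciprocity: 7 ≡ 3 and 69 ≡ 1 (mod 4), so (7/69) = +(69/7).
Reduce top mod 7: now compute (6/7).
Pull out 2: since 7 ≡ 7 (mod 8), (2/7) = +1.
Reciprocity: 3 ≡ 3 and 7 ≡ 3 (mod 4), so (3/7) = −(7/3).
Reduce top mod 3: now compute (1/3).
Reached (1/3) = 1. Collecting the sign flips along the way, the symbol is -1.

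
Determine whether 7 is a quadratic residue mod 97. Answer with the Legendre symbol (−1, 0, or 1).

Reciprocity: 7 ≡ 3 and 97 ≡ 1 (mod 4), so (7/97) = +(97/7).
Reduce top mod 7: now compute (6/7).
Pull out 2: since 7 ≡ 7 (mod 8), (2/7) = +1.
Reciprocity: 3 ≡ 3 and 7 ≡ 3 (mod 4), so (3/7) = −(7/3).
Reduce top mod 3: now compute (1/3).
Reached (1/3) = 1. Collecting the sign flips along the way, the symbol is -1.

-1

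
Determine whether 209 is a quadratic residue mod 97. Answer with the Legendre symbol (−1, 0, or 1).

First reduce: 209 ≡ 15 (mod 97).
Reciprocity: 15 ≡ 3 and 97 ≡ 1 (mod 4), so (15/97) = +(97/15).
Reduce top mod 15: now compute (7/15).
Reciprocity: 7 ≡ 3 and 15 ≡ 3 (mod 4), so (7/15) = −(15/7).
Reduce top mod 7: now compute (1/7).
Reached (1/7) = 1. Collecting the sign flips along the way, the symbol is -1.

-1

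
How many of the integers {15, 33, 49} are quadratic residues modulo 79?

(15/79) = -1 → non-residue.
(33/79) = -1 → non-residue.
(49/79) = +1 → QR.
Total quadratic residues among the 3: 1.

1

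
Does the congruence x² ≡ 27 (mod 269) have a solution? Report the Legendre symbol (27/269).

-1

Reciprocity: 27 ≡ 3 and 269 ≡ 1 (mod 4), so (27/269) = +(269/27).
Reduce top mod 27: now compute (26/27).
Pull out 2: since 27 ≡ 3 (mod 8), (2/27) = -1.
Reciprocity: 13 ≡ 1 and 27 ≡ 3 (mod 4), so (13/27) = +(27/13).
Reduce top mod 13: now compute (1/13).
Reached (1/13) = 1. Collecting the sign flips along the way, the symbol is -1.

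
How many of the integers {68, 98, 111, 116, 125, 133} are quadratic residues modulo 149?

(68/149) = +1 → QR.
(98/149) = -1 → non-residue.
(111/149) = -1 → non-residue.
(116/149) = +1 → QR.
(125/149) = +1 → QR.
(133/149) = +1 → QR.
Total quadratic residues among the 6: 4.

4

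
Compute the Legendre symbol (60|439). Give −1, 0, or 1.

-1

Euler's criterion: (60/439) ≡ 60^219 (mod 439).
60^2 ≡ 88 (mod 439)
60^4 ≡ 281 (mod 439)
60^8 ≡ 380 (mod 439)
60^16 ≡ 408 (mod 439)
60^32 ≡ 83 (mod 439)
60^64 ≡ 304 (mod 439)
60^128 ≡ 226 (mod 439)
60^219 = 60^(128+64+16+8+2+1) ≡ 438 (mod 439).
Result is 438 ≡ −1, so (60/439) = −1.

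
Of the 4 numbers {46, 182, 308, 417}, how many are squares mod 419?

(46/419) = -1 → non-residue.
(182/419) = -1 → non-residue.
(308/419) = -1 → non-residue.
(417/419) = +1 → QR.
Total quadratic residues among the 4: 1.

1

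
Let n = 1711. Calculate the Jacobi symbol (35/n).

Reciprocity: 35 ≡ 3 and 1711 ≡ 3 (mod 4), so (35/1711) = −(1711/35).
Reduce top mod 35: now compute (31/35).
Reciprocity: 31 ≡ 3 and 35 ≡ 3 (mod 4), so (31/35) = −(35/31).
Reduce top mod 31: now compute (4/31).
Pull out 2^2: since 31 ≡ 7 (mod 8), (2/31) = +1, so (2/31)^2 = +1.
Reached (1/31) = 1. Collecting the sign flips along the way, the symbol is +1.

1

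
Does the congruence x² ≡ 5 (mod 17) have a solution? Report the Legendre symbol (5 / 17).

-1

Reciprocity: 5 ≡ 1 and 17 ≡ 1 (mod 4), so (5/17) = +(17/5).
Reduce top mod 5: now compute (2/5).
Pull out 2: since 5 ≡ 5 (mod 8), (2/5) = -1.
Reached (1/5) = 1. Collecting the sign flips along the way, the symbol is -1.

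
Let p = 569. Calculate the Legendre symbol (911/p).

Euler's criterion: (911/569) ≡ 342^284 (mod 569).
342^2 ≡ 319 (mod 569)
342^4 ≡ 479 (mod 569)
342^8 ≡ 134 (mod 569)
342^16 ≡ 317 (mod 569)
342^32 ≡ 345 (mod 569)
342^64 ≡ 104 (mod 569)
342^128 ≡ 5 (mod 569)
342^256 ≡ 25 (mod 569)
342^284 = 342^(256+16+8+4) ≡ 568 (mod 569).
Result is 568 ≡ −1, so (911/569) = −1.

-1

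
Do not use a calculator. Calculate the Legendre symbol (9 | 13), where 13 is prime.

Euler's criterion: (9/13) ≡ 9^6 (mod 13).
9^2 ≡ 3 (mod 13)
9^4 ≡ 9 (mod 13)
9^6 = 9^(4+2) ≡ 1 (mod 13).
Result is 1, so (9/13) = 1.

1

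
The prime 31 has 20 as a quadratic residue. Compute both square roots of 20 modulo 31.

Since 31 ≡ 3 (mod 4), a square root of 20 is 20^((31+1)/4) = 20^8 mod 31.
Repeated squaring: 20^2≡28, 20^4≡9, 20^8≡19 (mod 31).
20^8 = 20^(8) ≡ 19 (mod 31).
Check: 19² = 361 ≡ 20 (mod 31). The two roots are 12 and 19.

12, 19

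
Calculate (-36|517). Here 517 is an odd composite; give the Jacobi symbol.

1

First reduce: -36 ≡ 481 (mod 517).
Reciprocity: 481 ≡ 1 and 517 ≡ 1 (mod 4), so (481/517) = +(517/481).
Reduce top mod 481: now compute (36/481).
Pull out 2^2: since 481 ≡ 1 (mod 8), (2/481) = +1, so (2/481)^2 = +1.
Reciprocity: 9 ≡ 1 and 481 ≡ 1 (mod 4), so (9/481) = +(481/9).
Reduce top mod 9: now compute (4/9).
Pull out 2^2: since 9 ≡ 1 (mod 8), (2/9) = +1, so (2/9)^2 = +1.
Reached (1/9) = 1. Collecting the sign flips along the way, the symbol is +1.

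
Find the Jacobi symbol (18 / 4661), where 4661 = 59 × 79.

Pull out 2: since 4661 ≡ 5 (mod 8), (2/4661) = -1.
Reciprocity: 9 ≡ 1 and 4661 ≡ 1 (mod 4), so (9/4661) = +(4661/9).
Reduce top mod 9: now compute (8/9).
Pull out 2^3: since 9 ≡ 1 (mod 8), (2/9) = +1, so (2/9)^3 = +1.
Reached (1/9) = 1. Collecting the sign flips along the way, the symbol is -1.

-1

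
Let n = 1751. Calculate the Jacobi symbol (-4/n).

-1

First reduce: -4 ≡ 1747 (mod 1751).
Reciprocity: 1747 ≡ 3 and 1751 ≡ 3 (mod 4), so (1747/1751) = −(1751/1747).
Reduce top mod 1747: now compute (4/1747).
Pull out 2^2: since 1747 ≡ 3 (mod 8), (2/1747) = -1, so (2/1747)^2 = +1.
Reached (1/1747) = 1. Collecting the sign flips along the way, the symbol is -1.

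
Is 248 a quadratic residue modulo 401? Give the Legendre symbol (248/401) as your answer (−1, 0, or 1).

-1

Euler's criterion: (248/401) ≡ 248^200 (mod 401).
248^2 ≡ 151 (mod 401)
248^4 ≡ 345 (mod 401)
248^8 ≡ 329 (mod 401)
248^16 ≡ 372 (mod 401)
248^32 ≡ 39 (mod 401)
248^64 ≡ 318 (mod 401)
248^128 ≡ 72 (mod 401)
248^200 = 248^(128+64+8) ≡ 400 (mod 401).
Result is 400 ≡ −1, so (248/401) = −1.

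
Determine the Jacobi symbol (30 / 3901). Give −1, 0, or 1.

Pull out 2: since 3901 ≡ 5 (mod 8), (2/3901) = -1.
Reciprocity: 15 ≡ 3 and 3901 ≡ 1 (mod 4), so (15/3901) = +(3901/15).
Reduce top mod 15: now compute (1/15).
Reached (1/15) = 1. Collecting the sign flips along the way, the symbol is -1.

-1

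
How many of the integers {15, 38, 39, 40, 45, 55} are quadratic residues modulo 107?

(15/107) = -1 → non-residue.
(38/107) = -1 → non-residue.
(39/107) = +1 → QR.
(40/107) = +1 → QR.
(45/107) = -1 → non-residue.
(55/107) = -1 → non-residue.
Total quadratic residues among the 6: 2.

2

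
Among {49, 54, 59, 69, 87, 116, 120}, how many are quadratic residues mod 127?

(49/127) = +1 → QR.
(54/127) = -1 → non-residue.
(59/127) = -1 → non-residue.
(69/127) = +1 → QR.
(87/127) = +1 → QR.
(116/127) = -1 → non-residue.
(120/127) = +1 → QR.
Total quadratic residues among the 7: 4.

4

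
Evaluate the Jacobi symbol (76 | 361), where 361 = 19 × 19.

Pull out 2^2: since 361 ≡ 1 (mod 8), (2/361) = +1, so (2/361)^2 = +1.
Reciprocity: 19 ≡ 3 and 361 ≡ 1 (mod 4), so (19/361) = +(361/19).
Reduce top mod 19: now compute (0/19).
Top reduces to 0: gcd > 1, so the symbol is 0.

0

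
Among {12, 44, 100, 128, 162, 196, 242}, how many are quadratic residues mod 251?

(12/251) = +1 → QR.
(44/251) = -1 → non-residue.
(100/251) = +1 → QR.
(128/251) = -1 → non-residue.
(162/251) = -1 → non-residue.
(196/251) = +1 → QR.
(242/251) = -1 → non-residue.
Total quadratic residues among the 7: 3.

3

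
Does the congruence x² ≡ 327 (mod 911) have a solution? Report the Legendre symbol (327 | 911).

-1

Reciprocity: 327 ≡ 3 and 911 ≡ 3 (mod 4), so (327/911) = −(911/327).
Reduce top mod 327: now compute (257/327).
Reciprocity: 257 ≡ 1 and 327 ≡ 3 (mod 4), so (257/327) = +(327/257).
Reduce top mod 257: now compute (70/257).
Pull out 2: since 257 ≡ 1 (mod 8), (2/257) = +1.
Reciprocity: 35 ≡ 3 and 257 ≡ 1 (mod 4), so (35/257) = +(257/35).
Reduce top mod 35: now compute (12/35).
Pull out 2^2: since 35 ≡ 3 (mod 8), (2/35) = -1, so (2/35)^2 = +1.
Reciprocity: 3 ≡ 3 and 35 ≡ 3 (mod 4), so (3/35) = −(35/3).
Reduce top mod 3: now compute (2/3).
Pull out 2: since 3 ≡ 3 (mod 8), (2/3) = -1.
Reached (1/3) = 1. Collecting the sign flips along the way, the symbol is -1.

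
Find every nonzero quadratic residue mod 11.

Square k = 1,…,5 (k and 11−k give the same square):
1²=1, 2²=4, 3²=9, 4²≡5, 5²≡3 (mod 11).
So the quadratic residues mod 11 are {1, 3, 4, 5, 9}.

1,3,4,5,9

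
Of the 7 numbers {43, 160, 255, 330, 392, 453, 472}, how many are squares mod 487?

2

(43/487) = -1 → non-residue.
(160/487) = -1 → non-residue.
(255/487) = -1 → non-residue.
(330/487) = -1 → non-residue.
(392/487) = +1 → QR.
(453/487) = +1 → QR.
(472/487) = -1 → non-residue.
Total quadratic residues among the 7: 2.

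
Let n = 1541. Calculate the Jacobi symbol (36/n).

1

Pull out 2^2: since 1541 ≡ 5 (mod 8), (2/1541) = -1, so (2/1541)^2 = +1.
Reciprocity: 9 ≡ 1 and 1541 ≡ 1 (mod 4), so (9/1541) = +(1541/9).
Reduce top mod 9: now compute (2/9).
Pull out 2: since 9 ≡ 1 (mod 8), (2/9) = +1.
Reached (1/9) = 1. Collecting the sign flips along the way, the symbol is +1.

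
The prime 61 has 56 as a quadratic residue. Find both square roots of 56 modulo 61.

61 ≡ 1 (mod 4), so we find a root by search.
Trying successive values, 19² = 361 ≡ 56 (mod 61). The other root is 61 − 19 = 42.

19, 42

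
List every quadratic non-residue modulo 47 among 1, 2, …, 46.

Square k = 1,…,23 (k and 47−k give the same square):
1²=1, 2²=4, 3²=9, 4²=16, 5²=25, 6²=36, 7²≡2, 8²≡17, 9²≡34, 10²≡6, 11²≡27, 12²≡3, 13²≡28, 14²≡8, 15²≡37, 16²≡21, 17²≡7, 18²≡42, 19²≡32, 20²≡24, 21²≡18, 22²≡14, 23²≡12 (mod 47).
The residues are {1, 2, 3, 4, 6, 7, 8, 9, 12, 14, 16, 17, 18, 21, 24, 25, 27, 28, 32, 34, 36, 37, 42}; the non-residues are the remaining 23 nonzero classes.

5, 10, 11, 13, 15, 19, 20, 22, 23, 26, 29, 30, 31, 33, 35, 38, 39, 40, 41, 43, 44, 45, 46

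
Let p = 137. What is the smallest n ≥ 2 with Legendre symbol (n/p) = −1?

(2/137) = +1, so 2 is a residue.
(3/137) = −1, so 3 is the smallest positive non-residue mod 137.

3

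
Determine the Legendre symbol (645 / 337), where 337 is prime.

First reduce: 645 ≡ 308 (mod 337).
Pull out 2^2: since 337 ≡ 1 (mod 8), (2/337) = +1, so (2/337)^2 = +1.
Reciprocity: 77 ≡ 1 and 337 ≡ 1 (mod 4), so (77/337) = +(337/77).
Reduce top mod 77: now compute (29/77).
Reciprocity: 29 ≡ 1 and 77 ≡ 1 (mod 4), so (29/77) = +(77/29).
Reduce top mod 29: now compute (19/29).
Reciprocity: 19 ≡ 3 and 29 ≡ 1 (mod 4), so (19/29) = +(29/19).
Reduce top mod 19: now compute (10/19).
Pull out 2: since 19 ≡ 3 (mod 8), (2/19) = -1.
Reciprocity: 5 ≡ 1 and 19 ≡ 3 (mod 4), so (5/19) = +(19/5).
Reduce top mod 5: now compute (4/5).
Pull out 2^2: since 5 ≡ 5 (mod 8), (2/5) = -1, so (2/5)^2 = +1.
Reached (1/5) = 1. Collecting the sign flips along the way, the symbol is -1.

-1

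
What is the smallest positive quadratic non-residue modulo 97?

(2/97) = +1, so 2 is a residue.
(3/97) = +1, so 3 is a residue.
(4/97) = +1, so 4 is a residue.
(5/97) = −1, so 5 is the smallest positive non-residue mod 97.

5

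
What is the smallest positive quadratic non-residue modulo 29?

(2/29) = −1, so 2 is the smallest positive non-residue mod 29.

2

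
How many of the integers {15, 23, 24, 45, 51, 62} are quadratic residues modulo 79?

(15/79) = -1 → non-residue.
(23/79) = +1 → QR.
(24/79) = -1 → non-residue.
(45/79) = +1 → QR.
(51/79) = +1 → QR.
(62/79) = +1 → QR.
Total quadratic residues among the 6: 4.

4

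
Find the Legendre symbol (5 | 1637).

-1

Reciprocity: 5 ≡ 1 and 1637 ≡ 1 (mod 4), so (5/1637) = +(1637/5).
Reduce top mod 5: now compute (2/5).
Pull out 2: since 5 ≡ 5 (mod 8), (2/5) = -1.
Reached (1/5) = 1. Collecting the sign flips along the way, the symbol is -1.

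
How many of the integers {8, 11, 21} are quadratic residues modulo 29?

(8/29) = -1 → non-residue.
(11/29) = -1 → non-residue.
(21/29) = -1 → non-residue.
Total quadratic residues among the 3: 0.

0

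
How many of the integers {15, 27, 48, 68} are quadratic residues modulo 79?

(15/79) = -1 → non-residue.
(27/79) = -1 → non-residue.
(48/79) = -1 → non-residue.
(68/79) = -1 → non-residue.
Total quadratic residues among the 4: 0.

0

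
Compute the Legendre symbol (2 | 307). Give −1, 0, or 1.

-1

Pull out 2: since 307 ≡ 3 (mod 8), (2/307) = -1.
Reached (1/307) = 1. Collecting the sign flips along the way, the symbol is -1.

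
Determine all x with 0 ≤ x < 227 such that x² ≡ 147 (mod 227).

Since 227 ≡ 3 (mod 4), a square root of 147 is 147^((227+1)/4) = 147^57 mod 227.
Repeated squaring: 147^2≡44, 147^4≡120, 147^8≡99, 147^16≡40, 147^32≡11 (mod 227).
147^57 = 147^(32+16+8+1) ≡ 104 (mod 227).
Check: 104² = 10816 ≡ 147 (mod 227). The two roots are 104 and 123.

104, 123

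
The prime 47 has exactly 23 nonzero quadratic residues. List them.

Square k = 1,…,23 (k and 47−k give the same square):
1²=1, 2²=4, 3²=9, 4²=16, 5²=25, 6²=36, 7²≡2, 8²≡17, 9²≡34, 10²≡6, 11²≡27, 12²≡3, 13²≡28, 14²≡8, 15²≡37, 16²≡21, 17²≡7, 18²≡42, 19²≡32, 20²≡24, 21²≡18, 22²≡14, 23²≡12 (mod 47).
So the quadratic residues mod 47 are {1, 2, 3, 4, 6, 7, 8, 9, 12, 14, 16, 17, 18, 21, 24, 25, 27, 28, 32, 34, 36, 37, 42}.

1, 2, 3, 4, 6, 7, 8, 9, 12, 14, 16, 17, 18, 21, 24, 25, 27, 28, 32, 34, 36, 37, 42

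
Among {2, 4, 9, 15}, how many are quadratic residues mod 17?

4

(2/17) = +1 → QR.
(4/17) = +1 → QR.
(9/17) = +1 → QR.
(15/17) = +1 → QR.
Total quadratic residues among the 4: 4.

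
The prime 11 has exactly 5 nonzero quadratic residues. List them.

1,3,4,5,9

Square k = 1,…,5 (k and 11−k give the same square):
1²=1, 2²=4, 3²=9, 4²≡5, 5²≡3 (mod 11).
So the quadratic residues mod 11 are {1, 3, 4, 5, 9}.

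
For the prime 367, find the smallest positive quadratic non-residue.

(2/367) = +1, so 2 is a residue.
(3/367) = −1, so 3 is the smallest positive non-residue mod 367.

3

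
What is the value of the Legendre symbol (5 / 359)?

Reciprocity: 5 ≡ 1 and 359 ≡ 3 (mod 4), so (5/359) = +(359/5).
Reduce top mod 5: now compute (4/5).
Pull out 2^2: since 5 ≡ 5 (mod 8), (2/5) = -1, so (2/5)^2 = +1.
Reached (1/5) = 1. Collecting the sign flips along the way, the symbol is +1.

1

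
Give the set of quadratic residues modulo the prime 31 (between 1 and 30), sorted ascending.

Square k = 1,…,15 (k and 31−k give the same square):
1²=1, 2²=4, 3²=9, 4²=16, 5²=25, 6²≡5, 7²≡18, 8²≡2, 9²≡19, 10²≡7, 11²≡28, 12²≡20, 13²≡14, 14²≡10, 15²≡8 (mod 31).
So the quadratic residues mod 31 are {1, 2, 4, 5, 7, 8, 9, 10, 14, 16, 18, 19, 20, 25, 28}.

1 2 4 5 7 8 9 10 14 16 18 19 20 25 28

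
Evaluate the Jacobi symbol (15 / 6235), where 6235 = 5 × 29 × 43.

0

Reciprocity: 15 ≡ 3 and 6235 ≡ 3 (mod 4), so (15/6235) = −(6235/15).
Reduce top mod 15: now compute (10/15).
Pull out 2: since 15 ≡ 7 (mod 8), (2/15) = +1.
Reciprocity: 5 ≡ 1 and 15 ≡ 3 (mod 4), so (5/15) = +(15/5).
Reduce top mod 5: now compute (0/5).
Top reduces to 0: gcd > 1, so the symbol is 0.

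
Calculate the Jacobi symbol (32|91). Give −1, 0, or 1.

-1

Pull out 2^5: since 91 ≡ 3 (mod 8), (2/91) = -1, so (2/91)^5 = -1.
Reached (1/91) = 1. Collecting the sign flips along the way, the symbol is -1.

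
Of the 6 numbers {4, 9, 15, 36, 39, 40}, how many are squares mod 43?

(4/43) = +1 → QR.
(9/43) = +1 → QR.
(15/43) = +1 → QR.
(36/43) = +1 → QR.
(39/43) = -1 → non-residue.
(40/43) = +1 → QR.
Total quadratic residues among the 6: 5.

5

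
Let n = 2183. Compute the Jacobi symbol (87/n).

Reciprocity: 87 ≡ 3 and 2183 ≡ 3 (mod 4), so (87/2183) = −(2183/87).
Reduce top mod 87: now compute (8/87).
Pull out 2^3: since 87 ≡ 7 (mod 8), (2/87) = +1, so (2/87)^3 = +1.
Reached (1/87) = 1. Collecting the sign flips along the way, the symbol is -1.

-1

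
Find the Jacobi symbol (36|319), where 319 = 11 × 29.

Pull out 2^2: since 319 ≡ 7 (mod 8), (2/319) = +1, so (2/319)^2 = +1.
Reciprocity: 9 ≡ 1 and 319 ≡ 3 (mod 4), so (9/319) = +(319/9).
Reduce top mod 9: now compute (4/9).
Pull out 2^2: since 9 ≡ 1 (mod 8), (2/9) = +1, so (2/9)^2 = +1.
Reached (1/9) = 1. Collecting the sign flips along the way, the symbol is +1.

1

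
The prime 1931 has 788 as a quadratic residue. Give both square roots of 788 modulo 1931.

178, 1753

Since 1931 ≡ 3 (mod 4), a square root of 788 is 788^((1931+1)/4) = 788^483 mod 1931.
Repeated squaring: 788^2≡1093, 788^4≡1291, 788^8≡228, 788^16≡1778, 788^32≡237, 788^64≡170, 788^128≡1866, 788^256≡363 (mod 1931).
788^483 = 788^(256+128+64+32+2+1) ≡ 178 (mod 1931).
Check: 178² = 31684 ≡ 788 (mod 1931). The two roots are 178 and 1753.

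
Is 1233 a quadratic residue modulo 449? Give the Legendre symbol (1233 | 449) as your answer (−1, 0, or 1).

1

Euler's criterion: (1233/449) ≡ 335^224 (mod 449).
335^2 ≡ 424 (mod 449)
335^4 ≡ 176 (mod 449)
335^8 ≡ 444 (mod 449)
335^16 ≡ 25 (mod 449)
335^32 ≡ 176 (mod 449)
335^64 ≡ 444 (mod 449)
335^128 ≡ 25 (mod 449)
335^224 = 335^(128+64+32) ≡ 1 (mod 449).
Result is 1, so (1233/449) = 1.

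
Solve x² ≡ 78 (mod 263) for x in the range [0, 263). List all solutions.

128, 135

Since 263 ≡ 3 (mod 4), a square root of 78 is 78^((263+1)/4) = 78^66 mod 263.
Repeated squaring: 78^2≡35, 78^4≡173, 78^8≡210, 78^16≡179, 78^32≡218, 78^64≡184 (mod 263).
78^66 = 78^(64+2) ≡ 128 (mod 263).
Check: 128² = 16384 ≡ 78 (mod 263). The two roots are 128 and 135.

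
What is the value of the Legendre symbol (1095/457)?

First reduce: 1095 ≡ 181 (mod 457).
Reciprocity: 181 ≡ 1 and 457 ≡ 1 (mod 4), so (181/457) = +(457/181).
Reduce top mod 181: now compute (95/181).
Reciprocity: 95 ≡ 3 and 181 ≡ 1 (mod 4), so (95/181) = +(181/95).
Reduce top mod 95: now compute (86/95).
Pull out 2: since 95 ≡ 7 (mod 8), (2/95) = +1.
Reciprocity: 43 ≡ 3 and 95 ≡ 3 (mod 4), so (43/95) = −(95/43).
Reduce top mod 43: now compute (9/43).
Reciprocity: 9 ≡ 1 and 43 ≡ 3 (mod 4), so (9/43) = +(43/9).
Reduce top mod 9: now compute (7/9).
Reciprocity: 7 ≡ 3 and 9 ≡ 1 (mod 4), so (7/9) = +(9/7).
Reduce top mod 7: now compute (2/7).
Pull out 2: since 7 ≡ 7 (mod 8), (2/7) = +1.
Reached (1/7) = 1. Collecting the sign flips along the way, the symbol is -1.

-1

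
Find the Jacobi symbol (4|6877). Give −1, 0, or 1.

1

Pull out 2^2: since 6877 ≡ 5 (mod 8), (2/6877) = -1, so (2/6877)^2 = +1.
Reached (1/6877) = 1. Collecting the sign flips along the way, the symbol is +1.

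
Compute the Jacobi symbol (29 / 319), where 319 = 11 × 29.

Reciprocity: 29 ≡ 1 and 319 ≡ 3 (mod 4), so (29/319) = +(319/29).
Reduce top mod 29: now compute (0/29).
Top reduces to 0: gcd > 1, so the symbol is 0.

0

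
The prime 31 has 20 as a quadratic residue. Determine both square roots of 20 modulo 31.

12, 19

Since 31 ≡ 3 (mod 4), a square root of 20 is 20^((31+1)/4) = 20^8 mod 31.
Repeated squaring: 20^2≡28, 20^4≡9, 20^8≡19 (mod 31).
20^8 = 20^(8) ≡ 19 (mod 31).
Check: 19² = 361 ≡ 20 (mod 31). The two roots are 12 and 19.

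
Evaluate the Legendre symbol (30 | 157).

1

Euler's criterion: (30/157) ≡ 30^78 (mod 157).
30^2 ≡ 115 (mod 157)
30^4 ≡ 37 (mod 157)
30^8 ≡ 113 (mod 157)
30^16 ≡ 52 (mod 157)
30^32 ≡ 35 (mod 157)
30^64 ≡ 126 (mod 157)
30^78 = 30^(64+8+4+2) ≡ 1 (mod 157).
Result is 1, so (30/157) = 1.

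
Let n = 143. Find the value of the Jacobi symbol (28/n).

1

Pull out 2^2: since 143 ≡ 7 (mod 8), (2/143) = +1, so (2/143)^2 = +1.
Reciprocity: 7 ≡ 3 and 143 ≡ 3 (mod 4), so (7/143) = −(143/7).
Reduce top mod 7: now compute (3/7).
Reciprocity: 3 ≡ 3 and 7 ≡ 3 (mod 4), so (3/7) = −(7/3).
Reduce top mod 3: now compute (1/3).
Reached (1/3) = 1. Collecting the sign flips along the way, the symbol is +1.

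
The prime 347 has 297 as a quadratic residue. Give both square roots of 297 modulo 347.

Since 347 ≡ 3 (mod 4), a square root of 297 is 297^((347+1)/4) = 297^87 mod 347.
Repeated squaring: 297^2≡71, 297^4≡183, 297^8≡177, 297^16≡99, 297^32≡85, 297^64≡285 (mod 347).
297^87 = 297^(64+16+4+2+1) ≡ 159 (mod 347).
Check: 159² = 25281 ≡ 297 (mod 347). The two roots are 159 and 188.

159, 188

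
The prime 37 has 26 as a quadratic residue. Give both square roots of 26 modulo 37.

37 ≡ 1 (mod 4), so we find a root by search.
Trying successive values, 10² = 100 ≡ 26 (mod 37). The other root is 37 − 10 = 27.

10, 27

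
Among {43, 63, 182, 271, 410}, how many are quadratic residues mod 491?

(43/491) = +1 → QR.
(63/491) = -1 → non-residue.
(182/491) = +1 → QR.
(271/491) = -1 → non-residue.
(410/491) = -1 → non-residue.
Total quadratic residues among the 5: 2.

2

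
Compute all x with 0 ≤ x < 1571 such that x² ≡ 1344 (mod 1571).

Since 1571 ≡ 3 (mod 4), a square root of 1344 is 1344^((1571+1)/4) = 1344^393 mod 1571.
Repeated squaring: 1344^2≡1257, 1344^4≡1194, 1344^8≡739, 1344^16≡984, 1344^32≡520, 1344^64≡188, 1344^128≡782, 1344^256≡405 (mod 1571).
1344^393 = 1344^(256+128+8+1) ≡ 961 (mod 1571).
Check: 961² = 923521 ≡ 1344 (mod 1571). The two roots are 610 and 961.

610, 961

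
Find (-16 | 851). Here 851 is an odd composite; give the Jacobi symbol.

-1

First reduce: -16 ≡ 835 (mod 851).
Reciprocity: 835 ≡ 3 and 851 ≡ 3 (mod 4), so (835/851) = −(851/835).
Reduce top mod 835: now compute (16/835).
Pull out 2^4: since 835 ≡ 3 (mod 8), (2/835) = -1, so (2/835)^4 = +1.
Reached (1/835) = 1. Collecting the sign flips along the way, the symbol is -1.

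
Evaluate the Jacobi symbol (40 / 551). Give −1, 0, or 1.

1

Pull out 2^3: since 551 ≡ 7 (mod 8), (2/551) = +1, so (2/551)^3 = +1.
Reciprocity: 5 ≡ 1 and 551 ≡ 3 (mod 4), so (5/551) = +(551/5).
Reduce top mod 5: now compute (1/5).
Reached (1/5) = 1. Collecting the sign flips along the way, the symbol is +1.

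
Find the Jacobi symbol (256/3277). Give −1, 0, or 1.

Pull out 2^8: since 3277 ≡ 5 (mod 8), (2/3277) = -1, so (2/3277)^8 = +1.
Reached (1/3277) = 1. Collecting the sign flips along the way, the symbol is +1.

1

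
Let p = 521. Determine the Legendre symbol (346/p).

Pull out 2: since 521 ≡ 1 (mod 8), (2/521) = +1.
Reciprocity: 173 ≡ 1 and 521 ≡ 1 (mod 4), so (173/521) = +(521/173).
Reduce top mod 173: now compute (2/173).
Pull out 2: since 173 ≡ 5 (mod 8), (2/173) = -1.
Reached (1/173) = 1. Collecting the sign flips along the way, the symbol is -1.

-1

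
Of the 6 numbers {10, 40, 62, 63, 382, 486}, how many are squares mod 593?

(10/593) = -1 → non-residue.
(40/593) = -1 → non-residue.
(62/593) = +1 → QR.
(63/593) = -1 → non-residue.
(382/593) = +1 → QR.
(486/593) = -1 → non-residue.
Total quadratic residues among the 6: 2.

2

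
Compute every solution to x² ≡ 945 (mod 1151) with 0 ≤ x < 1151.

305, 846

Since 1151 ≡ 3 (mod 4), a square root of 945 is 945^((1151+1)/4) = 945^288 mod 1151.
Repeated squaring: 945^2≡1000, 945^4≡932, 945^8≡770, 945^16≡135, 945^32≡960, 945^64≡800, 945^128≡44, 945^256≡785 (mod 1151).
945^288 = 945^(256+32) ≡ 846 (mod 1151).
Check: 846² = 715716 ≡ 945 (mod 1151). The two roots are 305 and 846.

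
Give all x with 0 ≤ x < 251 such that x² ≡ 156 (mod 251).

Since 251 ≡ 3 (mod 4), a square root of 156 is 156^((251+1)/4) = 156^63 mod 251.
Repeated squaring: 156^2≡240, 156^4≡121, 156^8≡83, 156^16≡112, 156^32≡245 (mod 251).
156^63 = 156^(32+16+8+4+2+1) ≡ 174 (mod 251).
Check: 174² = 30276 ≡ 156 (mod 251). The two roots are 77 and 174.

77, 174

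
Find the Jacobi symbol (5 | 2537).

Reciprocity: 5 ≡ 1 and 2537 ≡ 1 (mod 4), so (5/2537) = +(2537/5).
Reduce top mod 5: now compute (2/5).
Pull out 2: since 5 ≡ 5 (mod 8), (2/5) = -1.
Reached (1/5) = 1. Collecting the sign flips along the way, the symbol is -1.

-1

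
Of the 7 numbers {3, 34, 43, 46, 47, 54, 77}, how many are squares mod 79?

(3/79) = -1 → non-residue.
(34/79) = -1 → non-residue.
(43/79) = -1 → non-residue.
(46/79) = +1 → QR.
(47/79) = -1 → non-residue.
(54/79) = -1 → non-residue.
(77/79) = -1 → non-residue.
Total quadratic residues among the 7: 1.

1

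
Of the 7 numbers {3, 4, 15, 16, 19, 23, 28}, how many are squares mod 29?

(3/29) = -1 → non-residue.
(4/29) = +1 → QR.
(15/29) = -1 → non-residue.
(16/29) = +1 → QR.
(19/29) = -1 → non-residue.
(23/29) = +1 → QR.
(28/29) = +1 → QR.
Total quadratic residues among the 7: 4.

4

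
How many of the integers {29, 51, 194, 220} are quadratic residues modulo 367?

2

(29/367) = -1 → non-residue.
(51/367) = +1 → QR.
(194/367) = -1 → non-residue.
(220/367) = +1 → QR.
Total quadratic residues among the 4: 2.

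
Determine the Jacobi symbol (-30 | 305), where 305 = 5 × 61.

0

First reduce: -30 ≡ 275 (mod 305).
Reciprocity: 275 ≡ 3 and 305 ≡ 1 (mod 4), so (275/305) = +(305/275).
Reduce top mod 275: now compute (30/275).
Pull out 2: since 275 ≡ 3 (mod 8), (2/275) = -1.
Reciprocity: 15 ≡ 3 and 275 ≡ 3 (mod 4), so (15/275) = −(275/15).
Reduce top mod 15: now compute (5/15).
Reciprocity: 5 ≡ 1 and 15 ≡ 3 (mod 4), so (5/15) = +(15/5).
Reduce top mod 5: now compute (0/5).
Top reduces to 0: gcd > 1, so the symbol is 0.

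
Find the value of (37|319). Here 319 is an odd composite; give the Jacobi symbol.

-1

Reciprocity: 37 ≡ 1 and 319 ≡ 3 (mod 4), so (37/319) = +(319/37).
Reduce top mod 37: now compute (23/37).
Reciprocity: 23 ≡ 3 and 37 ≡ 1 (mod 4), so (23/37) = +(37/23).
Reduce top mod 23: now compute (14/23).
Pull out 2: since 23 ≡ 7 (mod 8), (2/23) = +1.
Reciprocity: 7 ≡ 3 and 23 ≡ 3 (mod 4), so (7/23) = −(23/7).
Reduce top mod 7: now compute (2/7).
Pull out 2: since 7 ≡ 7 (mod 8), (2/7) = +1.
Reached (1/7) = 1. Collecting the sign flips along the way, the symbol is -1.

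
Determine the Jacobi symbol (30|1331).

-1

Pull out 2: since 1331 ≡ 3 (mod 8), (2/1331) = -1.
Reciprocity: 15 ≡ 3 and 1331 ≡ 3 (mod 4), so (15/1331) = −(1331/15).
Reduce top mod 15: now compute (11/15).
Reciprocity: 11 ≡ 3 and 15 ≡ 3 (mod 4), so (11/15) = −(15/11).
Reduce top mod 11: now compute (4/11).
Pull out 2^2: since 11 ≡ 3 (mod 8), (2/11) = -1, so (2/11)^2 = +1.
Reached (1/11) = 1. Collecting the sign flips along the way, the symbol is -1.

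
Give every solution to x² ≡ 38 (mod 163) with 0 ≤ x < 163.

Since 163 ≡ 3 (mod 4), a square root of 38 is 38^((163+1)/4) = 38^41 mod 163.
Repeated squaring: 38^2≡140, 38^4≡40, 38^8≡133, 38^16≡85, 38^32≡53 (mod 163).
38^41 = 38^(32+8+1) ≡ 53 (mod 163).
Check: 53² = 2809 ≡ 38 (mod 163). The two roots are 53 and 110.

53, 110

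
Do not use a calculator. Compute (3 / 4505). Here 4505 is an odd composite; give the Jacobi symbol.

-1

Reciprocity: 3 ≡ 3 and 4505 ≡ 1 (mod 4), so (3/4505) = +(4505/3).
Reduce top mod 3: now compute (2/3).
Pull out 2: since 3 ≡ 3 (mod 8), (2/3) = -1.
Reached (1/3) = 1. Collecting the sign flips along the way, the symbol is -1.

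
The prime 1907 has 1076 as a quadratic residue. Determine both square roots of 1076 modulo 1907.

874, 1033

Since 1907 ≡ 3 (mod 4), a square root of 1076 is 1076^((1907+1)/4) = 1076^477 mod 1907.
Repeated squaring: 1076^2≡227, 1076^4≡40, 1076^8≡1600, 1076^16≡806, 1076^32≡1256, 1076^64≡447, 1076^128≡1481, 1076^256≡311 (mod 1907).
1076^477 = 1076^(256+128+64+16+8+4+1) ≡ 874 (mod 1907).
Check: 874² = 763876 ≡ 1076 (mod 1907). The two roots are 874 and 1033.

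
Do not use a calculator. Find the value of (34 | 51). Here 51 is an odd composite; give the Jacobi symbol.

0

Pull out 2: since 51 ≡ 3 (mod 8), (2/51) = -1.
Reciprocity: 17 ≡ 1 and 51 ≡ 3 (mod 4), so (17/51) = +(51/17).
Reduce top mod 17: now compute (0/17).
Top reduces to 0: gcd > 1, so the symbol is 0.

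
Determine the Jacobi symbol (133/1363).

Reciprocity: 133 ≡ 1 and 1363 ≡ 3 (mod 4), so (133/1363) = +(1363/133).
Reduce top mod 133: now compute (33/133).
Reciprocity: 33 ≡ 1 and 133 ≡ 1 (mod 4), so (33/133) = +(133/33).
Reduce top mod 33: now compute (1/33).
Reached (1/33) = 1. Collecting the sign flips along the way, the symbol is +1.

1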